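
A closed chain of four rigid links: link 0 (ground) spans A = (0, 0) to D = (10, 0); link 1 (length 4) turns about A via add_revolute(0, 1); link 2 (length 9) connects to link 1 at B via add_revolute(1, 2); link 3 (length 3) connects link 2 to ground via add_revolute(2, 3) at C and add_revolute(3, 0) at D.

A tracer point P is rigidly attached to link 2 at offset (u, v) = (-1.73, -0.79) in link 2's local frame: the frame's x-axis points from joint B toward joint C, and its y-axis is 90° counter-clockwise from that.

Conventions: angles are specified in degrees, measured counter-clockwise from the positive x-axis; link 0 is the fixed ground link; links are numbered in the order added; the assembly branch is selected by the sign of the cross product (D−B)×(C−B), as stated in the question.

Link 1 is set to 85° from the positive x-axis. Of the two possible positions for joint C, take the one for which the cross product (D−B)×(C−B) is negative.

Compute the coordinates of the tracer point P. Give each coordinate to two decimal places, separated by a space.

A=(0,0), D=(10.00,0)
B = A + 4.00·(cos85°, sin85°) = (0.3486, 3.9848)
|BD| = 10.4416
circle(B,9.00) ∩ circle(D,3.00): a=8.6686, h=2.4200
  candidates: C₊=(9.2846,2.9135) cross=25.268; C₋=(7.4376,-1.5602) cross=-25.268
  branch - wants cross < 0 → take C=(7.4376,-1.5602) (cross=-25.268)
ex = (C−B)/|BC| = (0.7877,-0.6161); ey = (0.6161,0.7877)
P = B + -1.73·ex + -0.79·ey = (-1.5008,4.4284)

-1.50 4.43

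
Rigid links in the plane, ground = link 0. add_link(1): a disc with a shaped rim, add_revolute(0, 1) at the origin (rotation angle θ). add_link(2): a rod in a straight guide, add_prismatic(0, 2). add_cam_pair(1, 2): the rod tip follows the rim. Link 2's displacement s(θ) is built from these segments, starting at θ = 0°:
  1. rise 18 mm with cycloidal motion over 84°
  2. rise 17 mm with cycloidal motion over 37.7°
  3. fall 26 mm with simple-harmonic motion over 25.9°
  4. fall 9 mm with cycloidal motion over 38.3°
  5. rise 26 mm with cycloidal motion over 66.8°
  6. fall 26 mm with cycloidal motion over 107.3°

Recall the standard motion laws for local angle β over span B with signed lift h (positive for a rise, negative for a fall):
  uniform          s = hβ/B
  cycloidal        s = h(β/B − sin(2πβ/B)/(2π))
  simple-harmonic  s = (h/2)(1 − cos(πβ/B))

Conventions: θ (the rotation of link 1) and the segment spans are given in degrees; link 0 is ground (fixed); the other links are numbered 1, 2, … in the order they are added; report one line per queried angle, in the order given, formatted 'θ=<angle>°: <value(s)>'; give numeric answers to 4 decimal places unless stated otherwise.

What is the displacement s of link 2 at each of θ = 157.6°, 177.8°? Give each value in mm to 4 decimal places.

segment 1 (0° to 84°, cycloidal, h = 18) is passed completely: s = 0.0000 + (18) = 18.0000
segment 2 (84° to 121.7°, cycloidal, h = 17) is passed completely: s = 18.0000 + (17) = 35.0000
segment 3 (121.7° to 147.6°, simple-harmonic, h = -26) is passed completely: s = 35.0000 + (-26) = 9.0000
θ = 157.6° falls in segment 4 (147.6° to 185.9°, cycloidal, h = -9): β = 157.6 − 147.6 = 10°, B = 38.3°; Δs = -9·(0.2611 − sin(2π·0.2611)/(2π)) = -0.9210; s = 9.0000 − 0.9210 = 8.0790
θ = 177.8° falls in segment 4 (147.6° to 185.9°, cycloidal, h = -9): β = 177.8 − 147.6 = 30.2°, B = 38.3°; Δs = -9·(0.7885 − sin(2π·0.7885)/(2π)) = -8.4873; s = 9.0000 − 8.4873 = 0.5127

θ=157.6°: 8.0790
θ=177.8°: 0.5127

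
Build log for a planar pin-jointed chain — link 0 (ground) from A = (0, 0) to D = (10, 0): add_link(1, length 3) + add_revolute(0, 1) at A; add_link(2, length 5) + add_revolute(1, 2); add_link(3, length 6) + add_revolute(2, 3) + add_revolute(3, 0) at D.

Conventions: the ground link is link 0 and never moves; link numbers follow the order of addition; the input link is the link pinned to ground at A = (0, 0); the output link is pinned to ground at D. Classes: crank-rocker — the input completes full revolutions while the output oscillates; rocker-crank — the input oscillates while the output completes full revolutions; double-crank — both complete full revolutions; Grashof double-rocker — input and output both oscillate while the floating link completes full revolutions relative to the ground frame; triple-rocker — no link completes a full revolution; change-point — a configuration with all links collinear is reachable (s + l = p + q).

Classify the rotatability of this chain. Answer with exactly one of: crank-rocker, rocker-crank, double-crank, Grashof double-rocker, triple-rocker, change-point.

lengths: ground=10, input=3, coupler=5, output=6
sorted: s=3 (shortest), l=10 (longest), p+q=11
s + l = 13 vs p + q = 11
s + l > p + q → non-Grashof → no link fully rotates → triple-rocker

triple-rocker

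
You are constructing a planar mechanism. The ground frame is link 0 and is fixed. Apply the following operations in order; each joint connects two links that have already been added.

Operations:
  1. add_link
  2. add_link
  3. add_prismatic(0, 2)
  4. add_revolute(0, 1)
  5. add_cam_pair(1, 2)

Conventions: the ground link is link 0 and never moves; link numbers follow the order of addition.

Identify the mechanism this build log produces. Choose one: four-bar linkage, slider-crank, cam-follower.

links: 3 (incl. ground); joints: 1 revolute, 1 prismatic, 1 higher (cam) pair, forming one closed loop
3 links, revolute + prismatic + higher pair in one loop → cam-follower

cam-follower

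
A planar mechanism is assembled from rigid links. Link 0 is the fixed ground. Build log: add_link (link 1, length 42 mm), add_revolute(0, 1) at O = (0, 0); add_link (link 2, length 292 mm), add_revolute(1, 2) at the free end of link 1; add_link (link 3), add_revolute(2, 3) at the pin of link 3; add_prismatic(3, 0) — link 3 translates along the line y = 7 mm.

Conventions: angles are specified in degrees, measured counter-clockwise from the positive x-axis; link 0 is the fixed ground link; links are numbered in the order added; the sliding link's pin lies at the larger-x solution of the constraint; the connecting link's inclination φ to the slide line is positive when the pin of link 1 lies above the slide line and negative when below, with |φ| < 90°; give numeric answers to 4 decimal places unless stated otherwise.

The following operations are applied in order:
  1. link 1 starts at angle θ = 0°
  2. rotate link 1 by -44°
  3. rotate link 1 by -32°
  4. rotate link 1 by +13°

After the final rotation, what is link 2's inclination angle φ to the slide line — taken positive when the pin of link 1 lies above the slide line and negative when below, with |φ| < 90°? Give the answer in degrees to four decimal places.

geometry: r = 42 mm, L = 292 mm, e = 7 mm; θ starts at 0°
rotate link 1 by -44°: θ ← 0° -44° = -44°
rotate link 1 by -32°: θ ← -44° -32° = -76°
rotate link 1 by +13°: θ ← -76° +13° = -63°
h = r sin θ − e = -37.422274 − 7 = -44.422274
sin φ = h / L = -44.422274 / 292 = -0.15213108
φ = arcsin(-0.15213108) = -8.750446°

-8.7504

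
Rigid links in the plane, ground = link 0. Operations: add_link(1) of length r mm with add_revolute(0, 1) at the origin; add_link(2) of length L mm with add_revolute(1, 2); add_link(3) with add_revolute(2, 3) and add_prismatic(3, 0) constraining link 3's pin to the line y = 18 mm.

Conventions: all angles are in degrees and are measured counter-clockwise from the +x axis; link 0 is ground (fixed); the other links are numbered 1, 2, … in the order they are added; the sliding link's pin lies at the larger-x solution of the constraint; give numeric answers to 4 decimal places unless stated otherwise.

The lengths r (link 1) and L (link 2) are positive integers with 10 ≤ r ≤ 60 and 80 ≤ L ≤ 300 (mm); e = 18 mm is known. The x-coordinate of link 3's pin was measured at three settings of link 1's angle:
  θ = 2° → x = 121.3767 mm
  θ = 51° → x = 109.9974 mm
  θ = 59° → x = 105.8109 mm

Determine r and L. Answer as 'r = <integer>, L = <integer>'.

constraint per measurement: (x − r cos θ)² + (r sin θ − e)² = L²
subtracting the θ₁ and θ₂ equations cancels the r² and L² terms:
r = (x₁² − x₂²) / (2[(x₁cos θ₁ + e sin θ₁) − (x₂cos θ₂ + e sin θ₂)]) = 34.0000 → r = 34
L² = (x₁ − r cos θ₁)² + (r sin θ₁ − e)² = 7920.9986 → L = 89.0000 → L = 89
check at θ₃=59°: x = 105.8109 (printed 105.8109) ✓

r = 34, L = 89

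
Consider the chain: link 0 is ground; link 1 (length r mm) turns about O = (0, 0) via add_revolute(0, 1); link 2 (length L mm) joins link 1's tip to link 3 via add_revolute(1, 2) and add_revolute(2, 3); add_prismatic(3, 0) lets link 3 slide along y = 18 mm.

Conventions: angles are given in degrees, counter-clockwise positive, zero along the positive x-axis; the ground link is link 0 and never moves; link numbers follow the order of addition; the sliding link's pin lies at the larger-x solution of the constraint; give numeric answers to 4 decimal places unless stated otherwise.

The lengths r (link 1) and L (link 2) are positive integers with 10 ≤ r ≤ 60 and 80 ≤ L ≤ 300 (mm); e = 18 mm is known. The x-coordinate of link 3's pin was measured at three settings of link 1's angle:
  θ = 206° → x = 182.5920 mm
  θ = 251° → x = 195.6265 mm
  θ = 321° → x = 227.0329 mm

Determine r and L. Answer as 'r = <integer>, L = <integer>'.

constraint per measurement: (x − r cos θ)² + (r sin θ − e)² = L²
subtracting the θ₁ and θ₂ equations cancels the r² and L² terms:
r = (x₁² − x₂²) / (2[(x₁cos θ₁ + e sin θ₁) − (x₂cos θ₂ + e sin θ₂)]) = 27.0000 → r = 27
L² = (x₁ − r cos θ₁)² + (r sin θ₁ − e)² = 43681.0158 → L = 209.0000 → L = 209
check at θ₃=321°: x = 227.0329 (printed 227.0329) ✓

r = 27, L = 209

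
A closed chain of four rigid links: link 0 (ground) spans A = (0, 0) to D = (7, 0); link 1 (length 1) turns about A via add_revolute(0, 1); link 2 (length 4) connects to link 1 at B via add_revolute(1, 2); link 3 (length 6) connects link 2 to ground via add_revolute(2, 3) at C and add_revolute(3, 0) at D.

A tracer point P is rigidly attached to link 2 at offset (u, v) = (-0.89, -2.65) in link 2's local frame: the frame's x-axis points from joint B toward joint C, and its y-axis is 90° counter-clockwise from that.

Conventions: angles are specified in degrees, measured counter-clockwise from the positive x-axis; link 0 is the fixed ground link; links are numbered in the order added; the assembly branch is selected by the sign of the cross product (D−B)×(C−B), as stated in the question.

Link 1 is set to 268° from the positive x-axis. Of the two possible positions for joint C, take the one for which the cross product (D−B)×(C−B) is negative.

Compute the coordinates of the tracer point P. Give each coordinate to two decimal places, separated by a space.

A=(0,0), D=(7.00,0)
B = A + 1.00·(cos268°, sin268°) = (-0.0349, -0.9994)
|BD| = 7.1055
circle(B,4.00) ∩ circle(D,6.00): a=2.1454, h=3.3760
  candidates: C₊=(1.6144,2.6448) cross=23.988; C₋=(2.5640,-4.0401) cross=-23.988
  branch - wants cross < 0 → take C=(2.5640,-4.0401) (cross=-23.988)
ex = (C−B)/|BC| = (0.6497,-0.7602); ey = (0.7602,0.6497)
P = B + -0.89·ex + -2.65·ey = (-2.6276,-2.0446)

-2.63 -2.04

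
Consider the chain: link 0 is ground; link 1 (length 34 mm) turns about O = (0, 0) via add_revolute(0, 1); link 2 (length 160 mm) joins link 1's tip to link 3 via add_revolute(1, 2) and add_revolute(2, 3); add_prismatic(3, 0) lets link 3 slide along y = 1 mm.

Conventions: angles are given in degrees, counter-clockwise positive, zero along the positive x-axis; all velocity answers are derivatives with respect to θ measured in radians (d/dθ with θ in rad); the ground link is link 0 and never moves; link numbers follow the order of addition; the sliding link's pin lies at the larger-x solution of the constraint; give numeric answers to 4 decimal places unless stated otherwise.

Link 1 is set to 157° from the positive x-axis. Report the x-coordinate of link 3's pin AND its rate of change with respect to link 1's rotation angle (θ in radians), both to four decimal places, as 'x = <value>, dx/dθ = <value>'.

geometry: r = 34 mm, L = 160 mm, e = 1 mm
crank pin P = (r cos θ, r sin θ) = (-31.297165, 13.284858)
h = r sin θ − e = 13.284858 − 1 = 12.284858
x = r cos θ + √(L² − h²) = -31.297165 + 159.527685 = 128.230520
dx/dθ = −r sin θ − h·r cos θ/√(L² − h²) (θ in radians; h = 12.284858) = -10.874736

x = 128.2305, dx/dθ = -10.8747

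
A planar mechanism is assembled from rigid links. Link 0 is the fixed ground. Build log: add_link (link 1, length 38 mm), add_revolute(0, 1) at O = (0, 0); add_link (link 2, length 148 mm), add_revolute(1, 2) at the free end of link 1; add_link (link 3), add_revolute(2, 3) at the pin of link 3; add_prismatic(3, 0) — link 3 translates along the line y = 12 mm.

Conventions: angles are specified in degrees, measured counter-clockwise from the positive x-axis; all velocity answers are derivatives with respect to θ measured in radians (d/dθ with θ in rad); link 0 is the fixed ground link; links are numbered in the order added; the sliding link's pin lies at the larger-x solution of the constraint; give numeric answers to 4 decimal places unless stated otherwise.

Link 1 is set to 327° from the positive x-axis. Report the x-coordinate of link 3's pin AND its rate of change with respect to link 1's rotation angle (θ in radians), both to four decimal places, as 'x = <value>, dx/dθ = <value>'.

geometry: r = 38 mm, L = 148 mm, e = 12 mm
crank pin P = (r cos θ, r sin θ) = (31.869482, -20.696283)
h = r sin θ − e = -20.696283 − 12 = -32.696283
x = r cos θ + √(L² − h²) = 31.869482 + 144.343178 = 176.212660
dx/dθ = −r sin θ − h·r cos θ/√(L² − h²) (θ in radians; h = -32.696283) = 27.915285

x = 176.2127, dx/dθ = 27.9153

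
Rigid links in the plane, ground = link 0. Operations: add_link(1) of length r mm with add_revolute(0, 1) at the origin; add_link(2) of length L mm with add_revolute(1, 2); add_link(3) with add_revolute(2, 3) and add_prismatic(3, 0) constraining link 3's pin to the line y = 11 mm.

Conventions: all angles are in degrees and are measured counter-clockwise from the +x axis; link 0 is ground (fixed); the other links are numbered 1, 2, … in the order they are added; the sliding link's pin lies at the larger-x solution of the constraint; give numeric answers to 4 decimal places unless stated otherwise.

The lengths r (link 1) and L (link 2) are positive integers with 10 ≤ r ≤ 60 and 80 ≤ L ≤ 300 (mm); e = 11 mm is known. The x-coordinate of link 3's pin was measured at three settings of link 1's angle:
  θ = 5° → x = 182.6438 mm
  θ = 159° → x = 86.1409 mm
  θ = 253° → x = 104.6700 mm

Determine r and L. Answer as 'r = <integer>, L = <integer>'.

constraint per measurement: (x − r cos θ)² + (r sin θ − e)² = L²
subtracting the θ₁ and θ₂ equations cancels the r² and L² terms:
r = (x₁² − x₂²) / (2[(x₁cos θ₁ + e sin θ₁) − (x₂cos θ₂ + e sin θ₂)]) = 50.0000 → r = 50
L² = (x₁ − r cos θ₁)² + (r sin θ₁ − e)² = 17689.0078 → L = 133.0000 → L = 133
check at θ₃=253°: x = 104.6700 (printed 104.6700) ✓

r = 50, L = 133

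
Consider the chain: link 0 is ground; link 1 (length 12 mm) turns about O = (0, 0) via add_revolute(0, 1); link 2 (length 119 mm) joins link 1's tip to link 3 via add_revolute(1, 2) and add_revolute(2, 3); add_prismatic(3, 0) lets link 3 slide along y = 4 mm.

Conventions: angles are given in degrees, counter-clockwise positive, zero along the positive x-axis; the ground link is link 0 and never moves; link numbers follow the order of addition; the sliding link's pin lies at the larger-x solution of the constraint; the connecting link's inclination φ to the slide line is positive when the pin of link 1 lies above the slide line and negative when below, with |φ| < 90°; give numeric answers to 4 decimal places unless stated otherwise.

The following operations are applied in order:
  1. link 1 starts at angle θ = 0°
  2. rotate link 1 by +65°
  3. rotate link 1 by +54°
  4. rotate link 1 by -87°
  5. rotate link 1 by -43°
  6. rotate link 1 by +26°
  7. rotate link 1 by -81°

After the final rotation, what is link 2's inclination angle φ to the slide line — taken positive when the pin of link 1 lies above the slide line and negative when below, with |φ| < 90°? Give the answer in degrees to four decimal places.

geometry: r = 12 mm, L = 119 mm, e = 4 mm; θ starts at 0°
rotate link 1 by +65°: θ ← 0° +65° = 65°
rotate link 1 by +54°: θ ← 65° +54° = 119°
rotate link 1 by -87°: θ ← 119° -87° = 32°
rotate link 1 by -43°: θ ← 32° -43° = -11°
rotate link 1 by +26°: θ ← -11° +26° = 15°
rotate link 1 by -81°: θ ← 15° -81° = -66°
h = r sin θ − e = -10.962545 − 4 = -14.962545
sin φ = h / L = -14.962545 / 119 = -0.12573568
φ = arcsin(-0.12573568) = -7.223242°

-7.2232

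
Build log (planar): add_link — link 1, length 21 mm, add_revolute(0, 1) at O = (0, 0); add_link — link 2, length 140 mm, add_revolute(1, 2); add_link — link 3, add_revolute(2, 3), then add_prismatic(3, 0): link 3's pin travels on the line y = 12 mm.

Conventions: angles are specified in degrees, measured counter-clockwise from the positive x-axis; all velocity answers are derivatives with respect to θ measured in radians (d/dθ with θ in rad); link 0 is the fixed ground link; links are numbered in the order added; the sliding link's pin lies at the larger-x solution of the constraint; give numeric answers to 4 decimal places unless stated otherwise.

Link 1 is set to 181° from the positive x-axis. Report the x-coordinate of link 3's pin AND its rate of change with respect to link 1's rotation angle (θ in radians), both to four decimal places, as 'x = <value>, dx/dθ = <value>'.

geometry: r = 21 mm, L = 140 mm, e = 12 mm
crank pin P = (r cos θ, r sin θ) = (-20.996802, -0.366501)
h = r sin θ − e = -0.366501 − 12 = -12.366501
x = r cos θ + √(L² − h²) = -20.996802 + 139.452751 = 118.455949
dx/dθ = −r sin θ − h·r cos θ/√(L² − h²) (θ in radians; h = -12.366501) = -1.495470

x = 118.4559, dx/dθ = -1.4955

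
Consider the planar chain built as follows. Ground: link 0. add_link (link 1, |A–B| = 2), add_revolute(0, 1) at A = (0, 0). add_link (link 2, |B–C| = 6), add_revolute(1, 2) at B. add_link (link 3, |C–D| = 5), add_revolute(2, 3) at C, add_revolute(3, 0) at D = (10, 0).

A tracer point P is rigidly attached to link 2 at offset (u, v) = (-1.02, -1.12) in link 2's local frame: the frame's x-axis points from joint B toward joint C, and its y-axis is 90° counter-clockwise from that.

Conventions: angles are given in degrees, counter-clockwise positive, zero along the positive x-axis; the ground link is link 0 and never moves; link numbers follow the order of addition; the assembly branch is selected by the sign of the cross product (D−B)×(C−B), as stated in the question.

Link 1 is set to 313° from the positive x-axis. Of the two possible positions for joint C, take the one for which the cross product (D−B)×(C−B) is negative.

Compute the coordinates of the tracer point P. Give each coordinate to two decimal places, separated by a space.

A=(0,0), D=(10.00,0)
B = A + 2.00·(cos313°, sin313°) = (1.3640, -1.4627)
|BD| = 8.7590
circle(B,6.00) ∩ circle(D,5.00): a=5.0074, h=3.3054
  candidates: C₊=(5.7491,2.6325) cross=28.952; C₋=(6.8531,-3.8855) cross=-28.952
  branch - wants cross < 0 → take C=(6.8531,-3.8855) (cross=-28.952)
ex = (C−B)/|BC| = (0.9148,-0.4038); ey = (0.4038,0.9148)
P = B + -1.02·ex + -1.12·ey = (-0.0214,-2.0755)

-0.02 -2.08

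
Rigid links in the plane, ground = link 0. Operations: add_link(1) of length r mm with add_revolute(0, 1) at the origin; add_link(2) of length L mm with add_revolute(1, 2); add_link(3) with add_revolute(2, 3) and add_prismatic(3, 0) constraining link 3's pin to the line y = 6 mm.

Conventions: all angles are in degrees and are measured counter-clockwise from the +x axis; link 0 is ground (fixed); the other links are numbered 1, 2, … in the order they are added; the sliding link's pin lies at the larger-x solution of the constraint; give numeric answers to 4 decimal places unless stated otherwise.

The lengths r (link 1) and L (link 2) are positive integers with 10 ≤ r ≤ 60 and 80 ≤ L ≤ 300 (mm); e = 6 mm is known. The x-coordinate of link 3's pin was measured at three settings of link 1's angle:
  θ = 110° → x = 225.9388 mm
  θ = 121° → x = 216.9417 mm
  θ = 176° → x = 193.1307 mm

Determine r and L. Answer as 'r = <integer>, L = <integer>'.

constraint per measurement: (x − r cos θ)² + (r sin θ − e)² = L²
subtracting the θ₁ and θ₂ equations cancels the r² and L² terms:
r = (x₁² − x₂²) / (2[(x₁cos θ₁ + e sin θ₁) − (x₂cos θ₂ + e sin θ₂)]) = 57.0004 → r = 57
L² = (x₁ − r cos θ₁)² + (r sin θ₁ − e)² = 62500.0124 → L = 250.0000 → L = 250
check at θ₃=176°: x = 193.1307 (printed 193.1307) ✓

r = 57, L = 250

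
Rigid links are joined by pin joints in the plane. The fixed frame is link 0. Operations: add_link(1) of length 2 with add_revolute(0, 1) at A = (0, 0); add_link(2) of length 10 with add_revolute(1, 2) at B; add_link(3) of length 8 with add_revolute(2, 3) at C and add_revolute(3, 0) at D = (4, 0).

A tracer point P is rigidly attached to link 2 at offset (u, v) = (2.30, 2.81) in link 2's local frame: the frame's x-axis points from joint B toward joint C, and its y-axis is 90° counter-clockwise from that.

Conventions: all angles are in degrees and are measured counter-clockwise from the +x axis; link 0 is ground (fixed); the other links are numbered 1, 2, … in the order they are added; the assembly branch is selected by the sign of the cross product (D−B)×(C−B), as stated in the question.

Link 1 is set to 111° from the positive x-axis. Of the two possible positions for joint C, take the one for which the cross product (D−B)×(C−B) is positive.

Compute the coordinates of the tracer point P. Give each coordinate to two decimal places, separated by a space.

A=(0,0), D=(4.00,0)
B = A + 2.00·(cos111°, sin111°) = (-0.7167, 1.8672)
|BD| = 5.0729
circle(B,10.00) ∩ circle(D,8.00): a=6.0847, h=7.9357
  candidates: C₊=(7.8617,7.0062) cross=40.257; C₋=(2.0199,-7.7511) cross=-40.257
  branch + wants cross > 0 → take C=(7.8617,7.0062) (cross=40.257)
ex = (C−B)/|BC| = (0.8578,0.5139); ey = (-0.5139,0.8578)
P = B + 2.30·ex + 2.81·ey = (-0.1878,5.4597)

-0.19 5.46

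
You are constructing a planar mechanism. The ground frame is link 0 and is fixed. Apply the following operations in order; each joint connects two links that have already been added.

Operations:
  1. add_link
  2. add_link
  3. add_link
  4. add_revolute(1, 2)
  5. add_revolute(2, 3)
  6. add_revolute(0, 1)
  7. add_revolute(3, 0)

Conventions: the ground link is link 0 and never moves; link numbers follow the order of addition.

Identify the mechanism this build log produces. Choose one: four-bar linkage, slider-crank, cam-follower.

links: 4 (incl. ground); joints: 4 revolute, 0 prismatic, 0 higher (cam) pair, forming one closed loop
4 links in a single 4R loop → four-bar linkage

four-bar linkage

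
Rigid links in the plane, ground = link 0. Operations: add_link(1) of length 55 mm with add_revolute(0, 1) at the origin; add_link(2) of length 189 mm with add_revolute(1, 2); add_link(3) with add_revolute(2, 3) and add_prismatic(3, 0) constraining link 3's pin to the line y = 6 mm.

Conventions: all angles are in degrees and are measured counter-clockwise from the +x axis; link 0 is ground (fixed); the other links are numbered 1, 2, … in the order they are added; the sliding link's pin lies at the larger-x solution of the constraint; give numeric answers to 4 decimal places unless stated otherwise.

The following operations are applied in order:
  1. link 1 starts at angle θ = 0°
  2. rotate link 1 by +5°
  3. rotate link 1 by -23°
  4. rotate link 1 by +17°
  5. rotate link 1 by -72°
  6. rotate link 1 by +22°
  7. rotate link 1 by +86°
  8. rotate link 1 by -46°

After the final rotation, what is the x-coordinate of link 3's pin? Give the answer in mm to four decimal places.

geometry: r = 55 mm, L = 189 mm, e = 6 mm; θ starts at 0°
rotate link 1 by +5°: θ ← 0° +5° = 5°
rotate link 1 by -23°: θ ← 5° -23° = -18°
rotate link 1 by +17°: θ ← -18° +17° = -1°
rotate link 1 by -72°: θ ← -1° -72° = -73°
rotate link 1 by +22°: θ ← -73° +22° = -51°
rotate link 1 by +86°: θ ← -51° +86° = 35°
rotate link 1 by -46°: θ ← 35° -46° = -11°
crank pin P = (r cos θ, r sin θ) = (53.989495, -10.494495)
h = r sin θ − e = -10.494495 − 6 = -16.494495
x = r cos θ + √(L² − h²) = 53.989495 + 188.278867 = 242.268362

242.2684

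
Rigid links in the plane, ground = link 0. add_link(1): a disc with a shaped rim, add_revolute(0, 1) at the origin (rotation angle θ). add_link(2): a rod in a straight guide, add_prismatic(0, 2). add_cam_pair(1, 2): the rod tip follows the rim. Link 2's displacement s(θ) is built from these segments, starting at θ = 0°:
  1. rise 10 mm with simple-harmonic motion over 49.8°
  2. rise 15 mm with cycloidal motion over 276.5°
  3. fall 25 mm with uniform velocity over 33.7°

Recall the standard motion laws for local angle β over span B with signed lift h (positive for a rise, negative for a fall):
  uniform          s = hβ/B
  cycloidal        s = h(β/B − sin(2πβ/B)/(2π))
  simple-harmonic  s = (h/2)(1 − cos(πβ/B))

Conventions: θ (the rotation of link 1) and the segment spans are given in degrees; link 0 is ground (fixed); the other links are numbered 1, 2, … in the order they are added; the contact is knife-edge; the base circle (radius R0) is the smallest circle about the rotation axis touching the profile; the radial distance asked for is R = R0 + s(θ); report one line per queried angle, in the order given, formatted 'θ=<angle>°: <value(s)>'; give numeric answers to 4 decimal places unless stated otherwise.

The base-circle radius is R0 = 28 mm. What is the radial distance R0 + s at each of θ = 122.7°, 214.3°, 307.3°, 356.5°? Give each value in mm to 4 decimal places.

segment 1 (0° to 49.8°, simple-harmonic, h = 10) is passed completely: s = 0.0000 + (10) = 10.0000
θ = 122.7° falls in segment 2 (49.8° to 326.3°, cycloidal, h = 15): β = 122.7 − 49.8 = 72.9°, B = 276.5°; Δs = 15·(0.2637 − sin(2π·0.2637)/(2π)) = 1.5762; s = 10.0000 + 1.5762 = 11.5762
θ = 214.3° falls in segment 2 (49.8° to 326.3°, cycloidal, h = 15): β = 214.3 − 49.8 = 164.5°, B = 276.5°; Δs = 15·(0.5949 − sin(2π·0.5949)/(2π)) = 10.2651; s = 10.0000 + 10.2651 = 20.2651
θ = 307.3° falls in segment 2 (49.8° to 326.3°, cycloidal, h = 15): β = 307.3 − 49.8 = 257.5°, B = 276.5°; Δs = 15·(0.9313 − sin(2π·0.9313)/(2π)) = 14.9683; s = 10.0000 + 14.9683 = 24.9683
segment 2 (49.8° to 326.3°, cycloidal, h = 15) is passed completely: s = 10.0000 + (15) = 25.0000
θ = 356.5° falls in segment 3 (326.3° to 360°, uniform, h = -25): β = 356.5 − 326.3 = 30.2°, B = 33.7°; Δs = -25·30.2/33.7 = -22.4036; s = 25.0000 − 22.4036 = 2.5964
θ=122.7°: R = R0 + s = 28 + 11.5762 = 39.5762
θ=214.3°: R = R0 + s = 28 + 20.2651 = 48.2651
θ=307.3°: R = R0 + s = 28 + 24.9683 = 52.9683
θ=356.5°: R = R0 + s = 28 + 2.5964 = 30.5964

θ=122.7°: 39.5762
θ=214.3°: 48.2651
θ=307.3°: 52.9683
θ=356.5°: 30.5964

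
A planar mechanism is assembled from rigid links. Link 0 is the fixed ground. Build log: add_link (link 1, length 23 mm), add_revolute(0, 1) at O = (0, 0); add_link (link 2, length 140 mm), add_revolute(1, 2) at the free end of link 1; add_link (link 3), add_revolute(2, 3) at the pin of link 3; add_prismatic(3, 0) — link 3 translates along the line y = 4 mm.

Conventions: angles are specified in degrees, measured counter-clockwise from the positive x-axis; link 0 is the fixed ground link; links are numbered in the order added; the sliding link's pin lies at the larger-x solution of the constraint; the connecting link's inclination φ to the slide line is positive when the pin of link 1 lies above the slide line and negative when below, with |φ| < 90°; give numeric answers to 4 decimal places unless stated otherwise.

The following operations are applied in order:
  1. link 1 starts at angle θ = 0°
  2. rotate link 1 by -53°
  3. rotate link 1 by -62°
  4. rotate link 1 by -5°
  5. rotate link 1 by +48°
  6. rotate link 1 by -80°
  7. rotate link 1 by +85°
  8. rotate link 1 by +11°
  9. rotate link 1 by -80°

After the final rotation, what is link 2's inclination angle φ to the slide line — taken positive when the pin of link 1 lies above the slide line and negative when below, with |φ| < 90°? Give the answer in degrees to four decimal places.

geometry: r = 23 mm, L = 140 mm, e = 4 mm; θ starts at 0°
rotate link 1 by -53°: θ ← 0° -53° = -53°
rotate link 1 by -62°: θ ← -53° -62° = -115°
rotate link 1 by -5°: θ ← -115° -5° = -120°
rotate link 1 by +48°: θ ← -120° +48° = -72°
rotate link 1 by -80°: θ ← -72° -80° = -152°
rotate link 1 by +85°: θ ← -152° +85° = -67°
rotate link 1 by +11°: θ ← -67° +11° = -56°
rotate link 1 by -80°: θ ← -56° -80° = -136°
h = r sin θ − e = -15.977143 − 4 = -19.977143
sin φ = h / L = -19.977143 / 140 = -0.14269388
φ = arcsin(-0.14269388) = -8.203759°

-8.2038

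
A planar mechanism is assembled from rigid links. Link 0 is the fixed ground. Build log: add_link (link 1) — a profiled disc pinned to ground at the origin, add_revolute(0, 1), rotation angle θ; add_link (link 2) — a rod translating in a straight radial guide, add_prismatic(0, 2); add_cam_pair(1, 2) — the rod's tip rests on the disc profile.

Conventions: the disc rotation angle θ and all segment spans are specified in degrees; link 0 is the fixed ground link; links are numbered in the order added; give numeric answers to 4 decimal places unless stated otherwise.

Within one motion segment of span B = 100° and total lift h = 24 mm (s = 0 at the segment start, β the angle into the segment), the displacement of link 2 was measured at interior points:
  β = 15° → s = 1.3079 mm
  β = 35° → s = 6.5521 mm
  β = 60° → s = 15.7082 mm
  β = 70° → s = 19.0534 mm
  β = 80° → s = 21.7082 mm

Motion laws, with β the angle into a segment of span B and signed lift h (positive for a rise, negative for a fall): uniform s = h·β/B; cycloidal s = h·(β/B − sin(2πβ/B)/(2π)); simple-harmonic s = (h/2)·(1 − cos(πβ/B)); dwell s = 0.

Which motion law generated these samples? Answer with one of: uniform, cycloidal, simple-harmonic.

candidates at β/B = r: uniform s = h·r (linear in β); cycloidal s = h·(r − sin(2πr)/(2π)); simple-harmonic s = (h/2)(1 − cos(πr))
β=15°: printed 1.3079 | uniform 3.6000, cycloidal 0.5098, simple-harmonic 1.3079
β=35°: printed 6.5521 | uniform 8.4000, cycloidal 5.3098, simple-harmonic 6.5521
β=60°: printed 15.7082 | uniform 14.4000, cycloidal 16.6452, simple-harmonic 15.7082
β=70°: printed 19.0534 | uniform 16.8000, cycloidal 20.4328, simple-harmonic 19.0534
β=80°: printed 21.7082 | uniform 19.2000, cycloidal 22.8328, simple-harmonic 21.7082
only one law matches every sample → simple-harmonic

simple-harmonic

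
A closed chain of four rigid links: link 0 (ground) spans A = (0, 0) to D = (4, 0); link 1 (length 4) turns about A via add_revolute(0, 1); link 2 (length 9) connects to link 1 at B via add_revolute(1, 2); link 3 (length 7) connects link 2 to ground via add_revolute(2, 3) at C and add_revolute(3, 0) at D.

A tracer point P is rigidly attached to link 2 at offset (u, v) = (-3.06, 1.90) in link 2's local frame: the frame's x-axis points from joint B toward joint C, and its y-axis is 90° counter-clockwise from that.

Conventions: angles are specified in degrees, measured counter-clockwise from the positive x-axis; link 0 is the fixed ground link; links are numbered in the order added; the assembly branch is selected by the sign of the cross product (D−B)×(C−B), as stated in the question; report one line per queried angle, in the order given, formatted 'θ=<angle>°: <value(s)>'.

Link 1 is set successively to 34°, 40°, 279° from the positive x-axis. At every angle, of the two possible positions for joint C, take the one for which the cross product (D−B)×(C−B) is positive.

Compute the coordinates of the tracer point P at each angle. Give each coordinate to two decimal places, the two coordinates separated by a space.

A=(0,0), D=(4.00,0)
θ=34°: B = A + 4.00·(cos34°, sin34°) = (3.3162, 2.2368)
θ=34°: |BD| = 2.3390
θ=34°: circle(B,9.00) ∩ circle(D,7.00): a=8.0101, h=4.1035
θ=34°:   candidates: C₊=(9.5822,-4.2236) cross=9.598; C₋=(1.7339,-6.6231) cross=-9.598
θ=34°:   branch + wants cross > 0 → take C=(9.5822,-4.2236) (cross=9.598)
θ=34°: ex = (C−B)/|BC| = (0.6962,-0.7178); ey = (0.7178,0.6962)
θ=34°: P = B + -3.06·ex + 1.90·ey = (2.5495,5.7561)
θ=40°: B = A + 4.00·(cos40°, sin40°) = (3.0642, 2.5712)
θ=40°: |BD| = 2.7362
θ=40°: circle(B,9.00) ∩ circle(D,7.00): a=7.2157, h=5.3790
θ=40°:   candidates: C₊=(10.5867,-2.3696) cross=14.718; C₋=(0.4775,-6.0491) cross=-14.718
θ=40°:   branch + wants cross > 0 → take C=(10.5867,-2.3696) (cross=14.718)
θ=40°: ex = (C−B)/|BC| = (0.8358,-0.5490); ey = (0.5490,0.8358)
θ=40°: P = B + -3.06·ex + 1.90·ey = (1.5496,5.8391)
θ=279°: B = A + 4.00·(cos279°, sin279°) = (0.6257, -3.9508)
θ=279°: |BD| = 5.1956
θ=279°: circle(B,9.00) ∩ circle(D,7.00): a=5.6773, h=6.9834
θ=279°:   candidates: C₊=(-0.9974,4.9017) cross=36.283; C₋=(9.6231,-4.1690) cross=-36.283
θ=279°:   branch + wants cross > 0 → take C=(-0.9974,4.9017) (cross=36.283)
θ=279°: ex = (C−B)/|BC| = (-0.1803,0.9836); ey = (-0.9836,-0.1803)
θ=279°: P = B + -3.06·ex + 1.90·ey = (-0.6913,-7.3032)

θ=34°: 2.55 5.76
θ=40°: 1.55 5.84
θ=279°: -0.69 -7.30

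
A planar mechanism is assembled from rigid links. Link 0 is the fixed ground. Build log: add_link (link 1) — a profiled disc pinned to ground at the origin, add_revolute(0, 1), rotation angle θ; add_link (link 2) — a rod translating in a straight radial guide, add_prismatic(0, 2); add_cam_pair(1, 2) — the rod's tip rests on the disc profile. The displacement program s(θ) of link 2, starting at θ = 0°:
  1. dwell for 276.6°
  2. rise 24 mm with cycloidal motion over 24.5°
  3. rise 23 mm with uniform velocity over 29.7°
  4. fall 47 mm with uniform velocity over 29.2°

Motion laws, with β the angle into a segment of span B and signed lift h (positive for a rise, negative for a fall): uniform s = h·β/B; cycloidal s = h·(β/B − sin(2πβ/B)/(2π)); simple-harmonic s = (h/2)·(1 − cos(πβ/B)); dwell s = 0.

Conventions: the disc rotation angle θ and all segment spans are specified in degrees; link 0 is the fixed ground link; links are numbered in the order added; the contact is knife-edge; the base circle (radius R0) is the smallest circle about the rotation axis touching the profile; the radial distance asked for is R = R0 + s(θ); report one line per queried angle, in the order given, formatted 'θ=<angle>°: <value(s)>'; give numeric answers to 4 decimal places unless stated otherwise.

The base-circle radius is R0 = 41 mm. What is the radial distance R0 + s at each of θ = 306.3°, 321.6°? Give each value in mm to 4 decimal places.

seg 1 [0°–276.6°] dwell: s stays 0.0000
seg 2 [276.6°–301.1°] cycloidal, h=24: full span → s += 24 → s = 24.0000
seg 3 [301.1°–330.8°] uniform, h=23: θ=306.3° here. β=5.2, B=29.7. 23·5.2/29.7 = 4.0269 → s = 28.0269
seg 3 [301.1°–330.8°] uniform, h=23: θ=321.6° here. β=20.5, B=29.7. 23·20.5/29.7 = 15.8754 → s = 39.8754
θ=306.3°: R = R0 + s = 41 + 28.0269 = 69.0269
θ=321.6°: R = R0 + s = 41 + 39.8754 = 80.8754

θ=306.3°: 69.0269
θ=321.6°: 80.8754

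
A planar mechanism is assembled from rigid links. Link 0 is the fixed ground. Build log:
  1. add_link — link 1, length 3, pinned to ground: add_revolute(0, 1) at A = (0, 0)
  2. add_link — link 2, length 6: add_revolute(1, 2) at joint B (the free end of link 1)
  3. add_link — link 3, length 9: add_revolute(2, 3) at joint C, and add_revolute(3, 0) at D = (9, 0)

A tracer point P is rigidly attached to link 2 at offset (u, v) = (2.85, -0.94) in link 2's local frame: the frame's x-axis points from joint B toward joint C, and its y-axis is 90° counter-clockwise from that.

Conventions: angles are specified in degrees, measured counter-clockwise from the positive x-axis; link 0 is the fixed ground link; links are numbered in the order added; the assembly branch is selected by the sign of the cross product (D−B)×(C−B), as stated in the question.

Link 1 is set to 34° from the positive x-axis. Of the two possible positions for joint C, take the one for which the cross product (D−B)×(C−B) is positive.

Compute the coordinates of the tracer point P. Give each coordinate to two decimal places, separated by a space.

A=(0,0), D=(9.00,0)
B = A + 3.00·(cos34°, sin34°) = (2.4871, 1.6776)
|BD| = 6.7255
circle(B,6.00) ∩ circle(D,9.00): a=0.0172, h=6.0000
  candidates: C₊=(4.0004,7.4836) cross=40.353; C₋=(1.0072,-4.1370) cross=-40.353
  branch + wants cross > 0 → take C=(4.0004,7.4836) (cross=40.353)
ex = (C−B)/|BC| = (0.2522,0.9677); ey = (-0.9677,0.2522)
P = B + 2.85·ex + -0.94·ey = (4.1155,4.1984)

4.12 4.20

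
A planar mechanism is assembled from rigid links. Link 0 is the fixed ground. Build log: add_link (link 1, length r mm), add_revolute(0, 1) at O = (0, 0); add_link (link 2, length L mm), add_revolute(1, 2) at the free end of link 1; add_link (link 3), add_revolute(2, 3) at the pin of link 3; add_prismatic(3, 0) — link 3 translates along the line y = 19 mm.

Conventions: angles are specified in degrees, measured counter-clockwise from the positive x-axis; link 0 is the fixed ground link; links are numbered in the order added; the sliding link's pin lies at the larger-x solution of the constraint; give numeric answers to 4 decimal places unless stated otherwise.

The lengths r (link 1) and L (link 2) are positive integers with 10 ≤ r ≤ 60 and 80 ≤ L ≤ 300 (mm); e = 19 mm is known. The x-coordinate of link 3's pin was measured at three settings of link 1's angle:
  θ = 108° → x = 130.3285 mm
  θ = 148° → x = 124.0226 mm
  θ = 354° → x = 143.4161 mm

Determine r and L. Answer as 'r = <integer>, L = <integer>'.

constraint per measurement: (x − r cos θ)² + (r sin θ − e)² = L²
subtracting the θ₁ and θ₂ equations cancels the r² and L² terms:
r = (x₁² − x₂²) / (2[(x₁cos θ₁ + e sin θ₁) − (x₂cos θ₂ + e sin θ₂)]) = 11.0000 → r = 11
L² = (x₁ − r cos θ₁)² + (r sin θ₁ − e)² = 17955.9982 → L = 134.0000 → L = 134
check at θ₃=354°: x = 143.4161 (printed 143.4161) ✓

r = 11, L = 134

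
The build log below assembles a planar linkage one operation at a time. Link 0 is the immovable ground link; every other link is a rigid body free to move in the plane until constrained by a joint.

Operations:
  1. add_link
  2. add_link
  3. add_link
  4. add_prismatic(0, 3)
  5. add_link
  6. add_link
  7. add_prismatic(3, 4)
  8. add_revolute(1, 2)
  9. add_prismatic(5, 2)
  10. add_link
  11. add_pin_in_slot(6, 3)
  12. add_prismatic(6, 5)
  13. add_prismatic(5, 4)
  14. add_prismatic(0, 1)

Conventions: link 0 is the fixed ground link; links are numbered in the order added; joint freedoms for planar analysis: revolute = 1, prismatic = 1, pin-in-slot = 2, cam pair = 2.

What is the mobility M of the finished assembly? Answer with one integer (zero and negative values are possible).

ground; <1,0,0>
#1 <2,0,0>
#2 <3,0,0>
#3 <4,0,0>
P:0↔3 J1 <4,1,0>
#4 <5,1,0>
#5 <6,1,0>
P:3↔4 J1 <6,2,0>
R:1↔2 J1 <6,3,0>
P:5↔2 J1 <6,4,0>
#6 <7,4,0>
PS:6↔3 J2 <7,4,1>
P:6↔5 J1 <7,5,1>
P:5↔4 J1 <7,6,1>
P:0↔1 J1 <7,7,1>
3×6 − 2×7 − 1×1 = 3

M = 3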